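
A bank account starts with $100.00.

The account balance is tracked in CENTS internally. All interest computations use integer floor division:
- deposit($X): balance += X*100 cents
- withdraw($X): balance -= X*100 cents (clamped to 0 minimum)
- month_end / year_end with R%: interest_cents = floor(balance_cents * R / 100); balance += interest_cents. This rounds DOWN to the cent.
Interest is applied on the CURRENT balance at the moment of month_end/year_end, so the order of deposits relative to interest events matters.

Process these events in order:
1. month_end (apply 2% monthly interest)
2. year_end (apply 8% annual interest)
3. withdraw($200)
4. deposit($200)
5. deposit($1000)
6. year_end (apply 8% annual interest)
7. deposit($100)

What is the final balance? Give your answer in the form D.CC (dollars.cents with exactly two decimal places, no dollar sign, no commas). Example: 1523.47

After 1 (month_end (apply 2% monthly interest)): balance=$102.00 total_interest=$2.00
After 2 (year_end (apply 8% annual interest)): balance=$110.16 total_interest=$10.16
After 3 (withdraw($200)): balance=$0.00 total_interest=$10.16
After 4 (deposit($200)): balance=$200.00 total_interest=$10.16
After 5 (deposit($1000)): balance=$1200.00 total_interest=$10.16
After 6 (year_end (apply 8% annual interest)): balance=$1296.00 total_interest=$106.16
After 7 (deposit($100)): balance=$1396.00 total_interest=$106.16

Answer: 1396.00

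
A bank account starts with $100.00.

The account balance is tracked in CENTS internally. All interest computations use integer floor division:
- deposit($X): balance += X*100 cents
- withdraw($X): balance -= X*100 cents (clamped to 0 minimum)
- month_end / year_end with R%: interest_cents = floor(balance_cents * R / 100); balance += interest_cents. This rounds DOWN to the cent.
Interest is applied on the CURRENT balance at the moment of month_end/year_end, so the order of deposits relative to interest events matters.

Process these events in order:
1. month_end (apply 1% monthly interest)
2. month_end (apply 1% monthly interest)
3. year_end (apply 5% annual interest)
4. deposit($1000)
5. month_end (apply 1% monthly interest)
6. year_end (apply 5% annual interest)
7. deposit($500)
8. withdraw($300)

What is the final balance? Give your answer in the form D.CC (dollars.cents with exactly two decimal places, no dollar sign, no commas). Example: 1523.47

After 1 (month_end (apply 1% monthly interest)): balance=$101.00 total_interest=$1.00
After 2 (month_end (apply 1% monthly interest)): balance=$102.01 total_interest=$2.01
After 3 (year_end (apply 5% annual interest)): balance=$107.11 total_interest=$7.11
After 4 (deposit($1000)): balance=$1107.11 total_interest=$7.11
After 5 (month_end (apply 1% monthly interest)): balance=$1118.18 total_interest=$18.18
After 6 (year_end (apply 5% annual interest)): balance=$1174.08 total_interest=$74.08
After 7 (deposit($500)): balance=$1674.08 total_interest=$74.08
After 8 (withdraw($300)): balance=$1374.08 total_interest=$74.08

Answer: 1374.08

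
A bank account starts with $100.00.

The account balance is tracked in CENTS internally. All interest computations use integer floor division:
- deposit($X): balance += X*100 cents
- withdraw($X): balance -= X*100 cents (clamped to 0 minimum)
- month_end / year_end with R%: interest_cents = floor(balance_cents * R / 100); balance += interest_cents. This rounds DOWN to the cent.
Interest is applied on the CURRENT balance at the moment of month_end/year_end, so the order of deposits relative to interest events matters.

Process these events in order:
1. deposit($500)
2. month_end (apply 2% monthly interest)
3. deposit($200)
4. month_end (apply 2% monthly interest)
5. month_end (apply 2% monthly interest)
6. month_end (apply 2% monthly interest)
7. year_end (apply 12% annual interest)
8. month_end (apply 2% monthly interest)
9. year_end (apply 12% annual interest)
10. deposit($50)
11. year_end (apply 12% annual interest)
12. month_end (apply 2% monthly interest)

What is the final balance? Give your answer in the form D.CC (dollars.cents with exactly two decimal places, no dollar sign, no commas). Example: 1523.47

Answer: 1316.62

Derivation:
After 1 (deposit($500)): balance=$600.00 total_interest=$0.00
After 2 (month_end (apply 2% monthly interest)): balance=$612.00 total_interest=$12.00
After 3 (deposit($200)): balance=$812.00 total_interest=$12.00
After 4 (month_end (apply 2% monthly interest)): balance=$828.24 total_interest=$28.24
After 5 (month_end (apply 2% monthly interest)): balance=$844.80 total_interest=$44.80
After 6 (month_end (apply 2% monthly interest)): balance=$861.69 total_interest=$61.69
After 7 (year_end (apply 12% annual interest)): balance=$965.09 total_interest=$165.09
After 8 (month_end (apply 2% monthly interest)): balance=$984.39 total_interest=$184.39
After 9 (year_end (apply 12% annual interest)): balance=$1102.51 total_interest=$302.51
After 10 (deposit($50)): balance=$1152.51 total_interest=$302.51
After 11 (year_end (apply 12% annual interest)): balance=$1290.81 total_interest=$440.81
After 12 (month_end (apply 2% monthly interest)): balance=$1316.62 total_interest=$466.62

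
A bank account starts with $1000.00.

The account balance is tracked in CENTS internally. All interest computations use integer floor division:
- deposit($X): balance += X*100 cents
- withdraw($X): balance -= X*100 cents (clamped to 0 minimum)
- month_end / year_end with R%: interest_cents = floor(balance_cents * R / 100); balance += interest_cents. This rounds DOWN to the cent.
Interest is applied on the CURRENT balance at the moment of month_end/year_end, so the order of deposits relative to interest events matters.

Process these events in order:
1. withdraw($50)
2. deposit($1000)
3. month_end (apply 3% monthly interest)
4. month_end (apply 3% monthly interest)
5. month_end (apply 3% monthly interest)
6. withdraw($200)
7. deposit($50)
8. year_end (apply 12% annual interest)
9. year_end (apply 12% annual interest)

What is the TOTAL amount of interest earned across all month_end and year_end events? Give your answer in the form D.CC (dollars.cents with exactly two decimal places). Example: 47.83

After 1 (withdraw($50)): balance=$950.00 total_interest=$0.00
After 2 (deposit($1000)): balance=$1950.00 total_interest=$0.00
After 3 (month_end (apply 3% monthly interest)): balance=$2008.50 total_interest=$58.50
After 4 (month_end (apply 3% monthly interest)): balance=$2068.75 total_interest=$118.75
After 5 (month_end (apply 3% monthly interest)): balance=$2130.81 total_interest=$180.81
After 6 (withdraw($200)): balance=$1930.81 total_interest=$180.81
After 7 (deposit($50)): balance=$1980.81 total_interest=$180.81
After 8 (year_end (apply 12% annual interest)): balance=$2218.50 total_interest=$418.50
After 9 (year_end (apply 12% annual interest)): balance=$2484.72 total_interest=$684.72

Answer: 684.72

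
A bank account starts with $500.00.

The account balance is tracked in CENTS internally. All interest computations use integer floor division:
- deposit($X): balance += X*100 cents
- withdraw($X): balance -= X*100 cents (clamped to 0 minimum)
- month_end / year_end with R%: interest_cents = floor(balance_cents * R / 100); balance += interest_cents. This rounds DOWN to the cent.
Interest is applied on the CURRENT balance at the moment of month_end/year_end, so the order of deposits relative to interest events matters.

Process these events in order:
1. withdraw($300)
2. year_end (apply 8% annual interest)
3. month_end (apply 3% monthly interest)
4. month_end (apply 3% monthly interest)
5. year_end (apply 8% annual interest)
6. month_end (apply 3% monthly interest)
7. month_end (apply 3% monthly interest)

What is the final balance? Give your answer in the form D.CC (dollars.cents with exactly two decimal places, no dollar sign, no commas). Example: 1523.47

Answer: 262.54

Derivation:
After 1 (withdraw($300)): balance=$200.00 total_interest=$0.00
After 2 (year_end (apply 8% annual interest)): balance=$216.00 total_interest=$16.00
After 3 (month_end (apply 3% monthly interest)): balance=$222.48 total_interest=$22.48
After 4 (month_end (apply 3% monthly interest)): balance=$229.15 total_interest=$29.15
After 5 (year_end (apply 8% annual interest)): balance=$247.48 total_interest=$47.48
After 6 (month_end (apply 3% monthly interest)): balance=$254.90 total_interest=$54.90
After 7 (month_end (apply 3% monthly interest)): balance=$262.54 total_interest=$62.54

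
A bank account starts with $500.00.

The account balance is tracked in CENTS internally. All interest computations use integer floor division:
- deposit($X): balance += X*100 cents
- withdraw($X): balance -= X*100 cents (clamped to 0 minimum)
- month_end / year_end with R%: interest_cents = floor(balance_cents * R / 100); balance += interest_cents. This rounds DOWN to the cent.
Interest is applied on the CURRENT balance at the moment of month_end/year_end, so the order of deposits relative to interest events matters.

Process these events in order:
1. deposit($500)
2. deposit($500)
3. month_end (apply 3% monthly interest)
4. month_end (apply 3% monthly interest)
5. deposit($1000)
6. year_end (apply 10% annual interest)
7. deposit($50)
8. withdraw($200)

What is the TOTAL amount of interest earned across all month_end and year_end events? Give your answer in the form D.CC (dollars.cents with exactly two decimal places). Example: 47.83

Answer: 350.48

Derivation:
After 1 (deposit($500)): balance=$1000.00 total_interest=$0.00
After 2 (deposit($500)): balance=$1500.00 total_interest=$0.00
After 3 (month_end (apply 3% monthly interest)): balance=$1545.00 total_interest=$45.00
After 4 (month_end (apply 3% monthly interest)): balance=$1591.35 total_interest=$91.35
After 5 (deposit($1000)): balance=$2591.35 total_interest=$91.35
After 6 (year_end (apply 10% annual interest)): balance=$2850.48 total_interest=$350.48
After 7 (deposit($50)): balance=$2900.48 total_interest=$350.48
After 8 (withdraw($200)): balance=$2700.48 total_interest=$350.48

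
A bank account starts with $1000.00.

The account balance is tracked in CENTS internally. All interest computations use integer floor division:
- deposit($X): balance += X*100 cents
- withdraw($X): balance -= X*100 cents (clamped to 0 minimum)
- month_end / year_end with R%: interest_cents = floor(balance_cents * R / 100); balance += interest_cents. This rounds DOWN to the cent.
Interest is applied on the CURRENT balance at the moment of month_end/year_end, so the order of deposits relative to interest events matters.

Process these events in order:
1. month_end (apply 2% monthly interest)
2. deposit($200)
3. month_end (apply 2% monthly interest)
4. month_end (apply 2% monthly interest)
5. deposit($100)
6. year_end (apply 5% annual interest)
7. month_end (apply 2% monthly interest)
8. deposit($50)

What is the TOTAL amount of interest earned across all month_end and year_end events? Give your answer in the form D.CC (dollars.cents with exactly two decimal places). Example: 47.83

Answer: 166.49

Derivation:
After 1 (month_end (apply 2% monthly interest)): balance=$1020.00 total_interest=$20.00
After 2 (deposit($200)): balance=$1220.00 total_interest=$20.00
After 3 (month_end (apply 2% monthly interest)): balance=$1244.40 total_interest=$44.40
After 4 (month_end (apply 2% monthly interest)): balance=$1269.28 total_interest=$69.28
After 5 (deposit($100)): balance=$1369.28 total_interest=$69.28
After 6 (year_end (apply 5% annual interest)): balance=$1437.74 total_interest=$137.74
After 7 (month_end (apply 2% monthly interest)): balance=$1466.49 total_interest=$166.49
After 8 (deposit($50)): balance=$1516.49 total_interest=$166.49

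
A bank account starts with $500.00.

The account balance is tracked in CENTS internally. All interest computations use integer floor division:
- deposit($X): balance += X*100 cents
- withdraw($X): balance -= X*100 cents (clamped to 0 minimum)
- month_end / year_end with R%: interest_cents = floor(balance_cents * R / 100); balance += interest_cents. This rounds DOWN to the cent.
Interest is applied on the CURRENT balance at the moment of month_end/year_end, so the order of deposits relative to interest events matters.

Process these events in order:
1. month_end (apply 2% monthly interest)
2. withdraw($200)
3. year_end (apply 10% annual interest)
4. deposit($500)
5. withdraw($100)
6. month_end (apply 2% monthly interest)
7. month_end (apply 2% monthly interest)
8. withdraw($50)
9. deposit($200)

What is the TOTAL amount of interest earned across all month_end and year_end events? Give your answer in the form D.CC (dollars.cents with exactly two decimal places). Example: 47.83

Answer: 70.93

Derivation:
After 1 (month_end (apply 2% monthly interest)): balance=$510.00 total_interest=$10.00
After 2 (withdraw($200)): balance=$310.00 total_interest=$10.00
After 3 (year_end (apply 10% annual interest)): balance=$341.00 total_interest=$41.00
After 4 (deposit($500)): balance=$841.00 total_interest=$41.00
After 5 (withdraw($100)): balance=$741.00 total_interest=$41.00
After 6 (month_end (apply 2% monthly interest)): balance=$755.82 total_interest=$55.82
After 7 (month_end (apply 2% monthly interest)): balance=$770.93 total_interest=$70.93
After 8 (withdraw($50)): balance=$720.93 total_interest=$70.93
After 9 (deposit($200)): balance=$920.93 total_interest=$70.93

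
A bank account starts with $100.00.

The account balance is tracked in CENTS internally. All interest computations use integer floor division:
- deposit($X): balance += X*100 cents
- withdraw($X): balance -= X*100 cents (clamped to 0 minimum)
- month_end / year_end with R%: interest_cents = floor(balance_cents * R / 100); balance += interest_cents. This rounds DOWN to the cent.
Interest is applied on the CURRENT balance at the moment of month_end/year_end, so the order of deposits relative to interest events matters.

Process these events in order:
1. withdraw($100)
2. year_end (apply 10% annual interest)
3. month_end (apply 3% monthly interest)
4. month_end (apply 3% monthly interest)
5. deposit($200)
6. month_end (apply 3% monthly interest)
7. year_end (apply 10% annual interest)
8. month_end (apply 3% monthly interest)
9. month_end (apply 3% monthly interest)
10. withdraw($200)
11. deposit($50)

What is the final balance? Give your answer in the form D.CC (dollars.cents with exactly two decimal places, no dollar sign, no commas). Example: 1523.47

Answer: 90.39

Derivation:
After 1 (withdraw($100)): balance=$0.00 total_interest=$0.00
After 2 (year_end (apply 10% annual interest)): balance=$0.00 total_interest=$0.00
After 3 (month_end (apply 3% monthly interest)): balance=$0.00 total_interest=$0.00
After 4 (month_end (apply 3% monthly interest)): balance=$0.00 total_interest=$0.00
After 5 (deposit($200)): balance=$200.00 total_interest=$0.00
After 6 (month_end (apply 3% monthly interest)): balance=$206.00 total_interest=$6.00
After 7 (year_end (apply 10% annual interest)): balance=$226.60 total_interest=$26.60
After 8 (month_end (apply 3% monthly interest)): balance=$233.39 total_interest=$33.39
After 9 (month_end (apply 3% monthly interest)): balance=$240.39 total_interest=$40.39
After 10 (withdraw($200)): balance=$40.39 total_interest=$40.39
After 11 (deposit($50)): balance=$90.39 total_interest=$40.39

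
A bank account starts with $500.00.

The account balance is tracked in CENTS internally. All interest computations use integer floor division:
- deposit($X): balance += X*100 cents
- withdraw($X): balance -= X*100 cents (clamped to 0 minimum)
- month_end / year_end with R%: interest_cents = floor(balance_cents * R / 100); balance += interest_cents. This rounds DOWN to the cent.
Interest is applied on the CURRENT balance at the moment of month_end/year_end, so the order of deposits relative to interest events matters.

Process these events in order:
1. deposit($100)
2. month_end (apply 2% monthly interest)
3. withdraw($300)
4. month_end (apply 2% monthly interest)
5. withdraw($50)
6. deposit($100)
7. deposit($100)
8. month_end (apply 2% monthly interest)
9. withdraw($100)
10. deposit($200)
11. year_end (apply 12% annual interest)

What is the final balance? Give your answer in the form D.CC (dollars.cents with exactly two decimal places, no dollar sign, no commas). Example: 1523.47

After 1 (deposit($100)): balance=$600.00 total_interest=$0.00
After 2 (month_end (apply 2% monthly interest)): balance=$612.00 total_interest=$12.00
After 3 (withdraw($300)): balance=$312.00 total_interest=$12.00
After 4 (month_end (apply 2% monthly interest)): balance=$318.24 total_interest=$18.24
After 5 (withdraw($50)): balance=$268.24 total_interest=$18.24
After 6 (deposit($100)): balance=$368.24 total_interest=$18.24
After 7 (deposit($100)): balance=$468.24 total_interest=$18.24
After 8 (month_end (apply 2% monthly interest)): balance=$477.60 total_interest=$27.60
After 9 (withdraw($100)): balance=$377.60 total_interest=$27.60
After 10 (deposit($200)): balance=$577.60 total_interest=$27.60
After 11 (year_end (apply 12% annual interest)): balance=$646.91 total_interest=$96.91

Answer: 646.91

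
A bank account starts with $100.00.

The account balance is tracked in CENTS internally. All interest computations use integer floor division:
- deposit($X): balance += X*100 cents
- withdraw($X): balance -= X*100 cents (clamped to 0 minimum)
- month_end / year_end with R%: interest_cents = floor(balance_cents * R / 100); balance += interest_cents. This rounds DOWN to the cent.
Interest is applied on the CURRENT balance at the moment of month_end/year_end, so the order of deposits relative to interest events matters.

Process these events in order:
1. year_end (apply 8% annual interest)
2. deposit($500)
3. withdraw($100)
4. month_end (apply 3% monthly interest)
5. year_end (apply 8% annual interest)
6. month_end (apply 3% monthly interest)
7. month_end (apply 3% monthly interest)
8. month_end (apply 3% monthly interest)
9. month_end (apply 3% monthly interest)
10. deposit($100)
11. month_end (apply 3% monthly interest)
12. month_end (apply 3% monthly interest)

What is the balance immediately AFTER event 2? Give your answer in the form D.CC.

Answer: 608.00

Derivation:
After 1 (year_end (apply 8% annual interest)): balance=$108.00 total_interest=$8.00
After 2 (deposit($500)): balance=$608.00 total_interest=$8.00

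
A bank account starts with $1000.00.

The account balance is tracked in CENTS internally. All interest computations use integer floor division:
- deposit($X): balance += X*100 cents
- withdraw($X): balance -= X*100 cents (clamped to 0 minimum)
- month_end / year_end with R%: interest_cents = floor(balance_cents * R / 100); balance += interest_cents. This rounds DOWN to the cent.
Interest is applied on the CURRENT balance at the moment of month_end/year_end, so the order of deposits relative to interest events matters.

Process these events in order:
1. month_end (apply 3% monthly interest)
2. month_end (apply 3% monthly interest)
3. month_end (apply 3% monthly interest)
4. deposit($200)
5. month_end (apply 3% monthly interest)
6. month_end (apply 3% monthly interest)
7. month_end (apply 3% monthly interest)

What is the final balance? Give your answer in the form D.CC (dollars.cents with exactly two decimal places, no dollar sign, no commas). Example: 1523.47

Answer: 1412.58

Derivation:
After 1 (month_end (apply 3% monthly interest)): balance=$1030.00 total_interest=$30.00
After 2 (month_end (apply 3% monthly interest)): balance=$1060.90 total_interest=$60.90
After 3 (month_end (apply 3% monthly interest)): balance=$1092.72 total_interest=$92.72
After 4 (deposit($200)): balance=$1292.72 total_interest=$92.72
After 5 (month_end (apply 3% monthly interest)): balance=$1331.50 total_interest=$131.50
After 6 (month_end (apply 3% monthly interest)): balance=$1371.44 total_interest=$171.44
After 7 (month_end (apply 3% monthly interest)): balance=$1412.58 total_interest=$212.58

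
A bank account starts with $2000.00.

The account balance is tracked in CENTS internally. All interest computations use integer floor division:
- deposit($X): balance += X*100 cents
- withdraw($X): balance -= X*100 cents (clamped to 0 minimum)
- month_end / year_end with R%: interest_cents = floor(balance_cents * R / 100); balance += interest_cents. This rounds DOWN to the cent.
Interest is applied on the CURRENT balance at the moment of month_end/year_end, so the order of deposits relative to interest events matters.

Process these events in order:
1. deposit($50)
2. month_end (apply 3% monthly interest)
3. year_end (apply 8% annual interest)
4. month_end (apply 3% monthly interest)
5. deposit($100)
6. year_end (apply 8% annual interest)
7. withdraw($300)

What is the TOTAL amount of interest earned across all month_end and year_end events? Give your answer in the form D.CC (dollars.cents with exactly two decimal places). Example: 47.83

Answer: 494.73

Derivation:
After 1 (deposit($50)): balance=$2050.00 total_interest=$0.00
After 2 (month_end (apply 3% monthly interest)): balance=$2111.50 total_interest=$61.50
After 3 (year_end (apply 8% annual interest)): balance=$2280.42 total_interest=$230.42
After 4 (month_end (apply 3% monthly interest)): balance=$2348.83 total_interest=$298.83
After 5 (deposit($100)): balance=$2448.83 total_interest=$298.83
After 6 (year_end (apply 8% annual interest)): balance=$2644.73 total_interest=$494.73
After 7 (withdraw($300)): balance=$2344.73 total_interest=$494.73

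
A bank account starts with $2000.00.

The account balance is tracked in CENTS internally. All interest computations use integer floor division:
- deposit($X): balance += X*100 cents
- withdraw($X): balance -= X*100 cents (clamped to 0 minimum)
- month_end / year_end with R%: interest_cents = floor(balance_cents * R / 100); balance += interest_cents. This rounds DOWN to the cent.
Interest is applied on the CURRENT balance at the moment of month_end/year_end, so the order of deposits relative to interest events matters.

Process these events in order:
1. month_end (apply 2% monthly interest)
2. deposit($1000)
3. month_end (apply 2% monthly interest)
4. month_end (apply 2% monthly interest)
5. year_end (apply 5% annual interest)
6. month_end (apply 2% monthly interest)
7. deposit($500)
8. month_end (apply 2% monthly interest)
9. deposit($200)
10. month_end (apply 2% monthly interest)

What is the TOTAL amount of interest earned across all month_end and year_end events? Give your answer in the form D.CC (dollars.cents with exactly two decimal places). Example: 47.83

After 1 (month_end (apply 2% monthly interest)): balance=$2040.00 total_interest=$40.00
After 2 (deposit($1000)): balance=$3040.00 total_interest=$40.00
After 3 (month_end (apply 2% monthly interest)): balance=$3100.80 total_interest=$100.80
After 4 (month_end (apply 2% monthly interest)): balance=$3162.81 total_interest=$162.81
After 5 (year_end (apply 5% annual interest)): balance=$3320.95 total_interest=$320.95
After 6 (month_end (apply 2% monthly interest)): balance=$3387.36 total_interest=$387.36
After 7 (deposit($500)): balance=$3887.36 total_interest=$387.36
After 8 (month_end (apply 2% monthly interest)): balance=$3965.10 total_interest=$465.10
After 9 (deposit($200)): balance=$4165.10 total_interest=$465.10
After 10 (month_end (apply 2% monthly interest)): balance=$4248.40 total_interest=$548.40

Answer: 548.40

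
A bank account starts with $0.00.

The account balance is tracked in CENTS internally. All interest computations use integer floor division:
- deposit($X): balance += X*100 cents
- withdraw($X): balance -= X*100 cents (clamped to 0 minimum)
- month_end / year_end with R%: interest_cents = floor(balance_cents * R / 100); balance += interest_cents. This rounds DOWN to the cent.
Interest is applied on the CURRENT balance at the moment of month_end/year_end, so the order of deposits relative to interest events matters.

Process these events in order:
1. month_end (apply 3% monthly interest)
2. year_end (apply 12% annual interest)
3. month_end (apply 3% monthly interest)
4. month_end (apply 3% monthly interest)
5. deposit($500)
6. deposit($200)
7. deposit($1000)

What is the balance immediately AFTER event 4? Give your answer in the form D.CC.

Answer: 0.00

Derivation:
After 1 (month_end (apply 3% monthly interest)): balance=$0.00 total_interest=$0.00
After 2 (year_end (apply 12% annual interest)): balance=$0.00 total_interest=$0.00
After 3 (month_end (apply 3% monthly interest)): balance=$0.00 total_interest=$0.00
After 4 (month_end (apply 3% monthly interest)): balance=$0.00 total_interest=$0.00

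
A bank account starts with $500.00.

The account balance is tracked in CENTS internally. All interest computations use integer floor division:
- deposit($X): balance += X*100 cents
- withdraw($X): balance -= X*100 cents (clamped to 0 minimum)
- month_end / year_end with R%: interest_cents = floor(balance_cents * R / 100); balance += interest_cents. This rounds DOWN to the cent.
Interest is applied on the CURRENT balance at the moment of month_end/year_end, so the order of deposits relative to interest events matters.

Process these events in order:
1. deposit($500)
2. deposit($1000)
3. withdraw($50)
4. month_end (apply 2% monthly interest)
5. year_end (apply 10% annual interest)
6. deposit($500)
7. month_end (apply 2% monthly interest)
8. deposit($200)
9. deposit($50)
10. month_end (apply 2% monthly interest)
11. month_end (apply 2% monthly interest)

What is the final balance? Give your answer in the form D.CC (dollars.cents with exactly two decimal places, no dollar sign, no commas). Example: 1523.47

Answer: 3112.50

Derivation:
After 1 (deposit($500)): balance=$1000.00 total_interest=$0.00
After 2 (deposit($1000)): balance=$2000.00 total_interest=$0.00
After 3 (withdraw($50)): balance=$1950.00 total_interest=$0.00
After 4 (month_end (apply 2% monthly interest)): balance=$1989.00 total_interest=$39.00
After 5 (year_end (apply 10% annual interest)): balance=$2187.90 total_interest=$237.90
After 6 (deposit($500)): balance=$2687.90 total_interest=$237.90
After 7 (month_end (apply 2% monthly interest)): balance=$2741.65 total_interest=$291.65
After 8 (deposit($200)): balance=$2941.65 total_interest=$291.65
After 9 (deposit($50)): balance=$2991.65 total_interest=$291.65
After 10 (month_end (apply 2% monthly interest)): balance=$3051.48 total_interest=$351.48
After 11 (month_end (apply 2% monthly interest)): balance=$3112.50 total_interest=$412.50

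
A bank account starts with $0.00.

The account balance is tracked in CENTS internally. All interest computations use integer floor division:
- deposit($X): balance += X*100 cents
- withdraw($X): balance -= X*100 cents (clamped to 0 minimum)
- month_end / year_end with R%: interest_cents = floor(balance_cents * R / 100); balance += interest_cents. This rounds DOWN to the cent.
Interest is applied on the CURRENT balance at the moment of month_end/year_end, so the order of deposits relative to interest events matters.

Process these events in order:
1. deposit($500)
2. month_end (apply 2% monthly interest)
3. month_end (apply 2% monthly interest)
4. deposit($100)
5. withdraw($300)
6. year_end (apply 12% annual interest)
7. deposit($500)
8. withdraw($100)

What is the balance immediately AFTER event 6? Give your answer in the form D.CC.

Answer: 358.62

Derivation:
After 1 (deposit($500)): balance=$500.00 total_interest=$0.00
After 2 (month_end (apply 2% monthly interest)): balance=$510.00 total_interest=$10.00
After 3 (month_end (apply 2% monthly interest)): balance=$520.20 total_interest=$20.20
After 4 (deposit($100)): balance=$620.20 total_interest=$20.20
After 5 (withdraw($300)): balance=$320.20 total_interest=$20.20
After 6 (year_end (apply 12% annual interest)): balance=$358.62 total_interest=$58.62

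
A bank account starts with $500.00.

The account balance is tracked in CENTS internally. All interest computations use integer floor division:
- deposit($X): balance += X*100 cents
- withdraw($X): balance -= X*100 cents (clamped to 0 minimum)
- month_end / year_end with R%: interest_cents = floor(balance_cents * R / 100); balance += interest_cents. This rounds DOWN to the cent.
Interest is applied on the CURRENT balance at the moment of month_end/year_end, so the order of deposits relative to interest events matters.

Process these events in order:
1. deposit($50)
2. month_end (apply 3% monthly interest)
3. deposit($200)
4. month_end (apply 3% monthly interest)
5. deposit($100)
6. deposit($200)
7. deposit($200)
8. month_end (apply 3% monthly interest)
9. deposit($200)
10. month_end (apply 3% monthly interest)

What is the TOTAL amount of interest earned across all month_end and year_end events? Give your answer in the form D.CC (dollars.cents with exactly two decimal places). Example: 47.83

After 1 (deposit($50)): balance=$550.00 total_interest=$0.00
After 2 (month_end (apply 3% monthly interest)): balance=$566.50 total_interest=$16.50
After 3 (deposit($200)): balance=$766.50 total_interest=$16.50
After 4 (month_end (apply 3% monthly interest)): balance=$789.49 total_interest=$39.49
After 5 (deposit($100)): balance=$889.49 total_interest=$39.49
After 6 (deposit($200)): balance=$1089.49 total_interest=$39.49
After 7 (deposit($200)): balance=$1289.49 total_interest=$39.49
After 8 (month_end (apply 3% monthly interest)): balance=$1328.17 total_interest=$78.17
After 9 (deposit($200)): balance=$1528.17 total_interest=$78.17
After 10 (month_end (apply 3% monthly interest)): balance=$1574.01 total_interest=$124.01

Answer: 124.01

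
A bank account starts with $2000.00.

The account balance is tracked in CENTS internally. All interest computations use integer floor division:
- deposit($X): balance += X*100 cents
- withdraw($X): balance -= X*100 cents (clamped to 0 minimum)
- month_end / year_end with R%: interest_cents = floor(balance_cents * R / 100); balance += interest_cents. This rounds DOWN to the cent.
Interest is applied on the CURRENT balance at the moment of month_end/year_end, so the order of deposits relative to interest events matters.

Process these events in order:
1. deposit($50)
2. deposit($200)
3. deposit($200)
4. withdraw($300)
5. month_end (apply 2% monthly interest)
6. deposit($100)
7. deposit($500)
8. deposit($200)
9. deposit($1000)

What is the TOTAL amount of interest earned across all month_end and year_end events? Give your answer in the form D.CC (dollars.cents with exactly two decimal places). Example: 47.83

After 1 (deposit($50)): balance=$2050.00 total_interest=$0.00
After 2 (deposit($200)): balance=$2250.00 total_interest=$0.00
After 3 (deposit($200)): balance=$2450.00 total_interest=$0.00
After 4 (withdraw($300)): balance=$2150.00 total_interest=$0.00
After 5 (month_end (apply 2% monthly interest)): balance=$2193.00 total_interest=$43.00
After 6 (deposit($100)): balance=$2293.00 total_interest=$43.00
After 7 (deposit($500)): balance=$2793.00 total_interest=$43.00
After 8 (deposit($200)): balance=$2993.00 total_interest=$43.00
After 9 (deposit($1000)): balance=$3993.00 total_interest=$43.00

Answer: 43.00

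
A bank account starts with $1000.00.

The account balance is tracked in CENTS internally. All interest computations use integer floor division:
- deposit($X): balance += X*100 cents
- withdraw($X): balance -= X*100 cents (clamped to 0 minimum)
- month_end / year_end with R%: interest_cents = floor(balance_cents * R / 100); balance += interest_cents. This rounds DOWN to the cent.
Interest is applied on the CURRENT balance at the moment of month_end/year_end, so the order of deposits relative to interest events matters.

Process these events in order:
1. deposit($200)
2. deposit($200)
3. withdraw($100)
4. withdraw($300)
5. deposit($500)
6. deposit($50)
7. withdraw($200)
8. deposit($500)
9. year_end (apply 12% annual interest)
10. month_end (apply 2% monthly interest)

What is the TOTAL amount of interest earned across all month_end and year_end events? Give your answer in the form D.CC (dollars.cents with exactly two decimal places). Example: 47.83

After 1 (deposit($200)): balance=$1200.00 total_interest=$0.00
After 2 (deposit($200)): balance=$1400.00 total_interest=$0.00
After 3 (withdraw($100)): balance=$1300.00 total_interest=$0.00
After 4 (withdraw($300)): balance=$1000.00 total_interest=$0.00
After 5 (deposit($500)): balance=$1500.00 total_interest=$0.00
After 6 (deposit($50)): balance=$1550.00 total_interest=$0.00
After 7 (withdraw($200)): balance=$1350.00 total_interest=$0.00
After 8 (deposit($500)): balance=$1850.00 total_interest=$0.00
After 9 (year_end (apply 12% annual interest)): balance=$2072.00 total_interest=$222.00
After 10 (month_end (apply 2% monthly interest)): balance=$2113.44 total_interest=$263.44

Answer: 263.44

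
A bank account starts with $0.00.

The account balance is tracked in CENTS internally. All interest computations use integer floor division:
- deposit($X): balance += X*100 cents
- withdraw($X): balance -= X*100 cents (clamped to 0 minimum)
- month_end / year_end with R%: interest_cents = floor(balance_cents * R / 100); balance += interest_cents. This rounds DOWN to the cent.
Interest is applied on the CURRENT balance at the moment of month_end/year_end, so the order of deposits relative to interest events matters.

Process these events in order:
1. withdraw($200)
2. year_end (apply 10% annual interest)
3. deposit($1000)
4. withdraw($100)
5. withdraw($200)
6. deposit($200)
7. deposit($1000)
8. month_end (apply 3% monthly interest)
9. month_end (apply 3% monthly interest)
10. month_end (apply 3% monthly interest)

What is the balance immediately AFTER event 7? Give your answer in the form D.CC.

After 1 (withdraw($200)): balance=$0.00 total_interest=$0.00
After 2 (year_end (apply 10% annual interest)): balance=$0.00 total_interest=$0.00
After 3 (deposit($1000)): balance=$1000.00 total_interest=$0.00
After 4 (withdraw($100)): balance=$900.00 total_interest=$0.00
After 5 (withdraw($200)): balance=$700.00 total_interest=$0.00
After 6 (deposit($200)): balance=$900.00 total_interest=$0.00
After 7 (deposit($1000)): balance=$1900.00 total_interest=$0.00

Answer: 1900.00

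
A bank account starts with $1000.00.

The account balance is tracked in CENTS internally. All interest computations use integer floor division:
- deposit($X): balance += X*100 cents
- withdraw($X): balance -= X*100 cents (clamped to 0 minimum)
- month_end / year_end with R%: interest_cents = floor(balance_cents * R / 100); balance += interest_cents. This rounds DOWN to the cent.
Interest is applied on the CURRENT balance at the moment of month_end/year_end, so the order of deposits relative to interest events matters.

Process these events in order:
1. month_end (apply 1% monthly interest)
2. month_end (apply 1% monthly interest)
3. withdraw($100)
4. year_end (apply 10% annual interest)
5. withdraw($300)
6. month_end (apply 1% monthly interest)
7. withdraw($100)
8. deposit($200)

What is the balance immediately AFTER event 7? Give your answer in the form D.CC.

After 1 (month_end (apply 1% monthly interest)): balance=$1010.00 total_interest=$10.00
After 2 (month_end (apply 1% monthly interest)): balance=$1020.10 total_interest=$20.10
After 3 (withdraw($100)): balance=$920.10 total_interest=$20.10
After 4 (year_end (apply 10% annual interest)): balance=$1012.11 total_interest=$112.11
After 5 (withdraw($300)): balance=$712.11 total_interest=$112.11
After 6 (month_end (apply 1% monthly interest)): balance=$719.23 total_interest=$119.23
After 7 (withdraw($100)): balance=$619.23 total_interest=$119.23

Answer: 619.23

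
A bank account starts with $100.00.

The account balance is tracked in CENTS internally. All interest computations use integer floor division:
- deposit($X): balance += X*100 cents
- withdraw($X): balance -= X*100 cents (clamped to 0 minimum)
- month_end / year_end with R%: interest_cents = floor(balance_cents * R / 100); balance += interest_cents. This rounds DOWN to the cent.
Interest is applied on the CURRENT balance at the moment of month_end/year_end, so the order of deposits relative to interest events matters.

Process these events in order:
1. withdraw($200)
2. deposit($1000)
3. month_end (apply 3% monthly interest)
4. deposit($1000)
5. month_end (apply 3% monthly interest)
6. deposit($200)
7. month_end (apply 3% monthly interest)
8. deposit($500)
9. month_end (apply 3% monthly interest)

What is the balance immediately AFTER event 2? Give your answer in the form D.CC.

Answer: 1000.00

Derivation:
After 1 (withdraw($200)): balance=$0.00 total_interest=$0.00
After 2 (deposit($1000)): balance=$1000.00 total_interest=$0.00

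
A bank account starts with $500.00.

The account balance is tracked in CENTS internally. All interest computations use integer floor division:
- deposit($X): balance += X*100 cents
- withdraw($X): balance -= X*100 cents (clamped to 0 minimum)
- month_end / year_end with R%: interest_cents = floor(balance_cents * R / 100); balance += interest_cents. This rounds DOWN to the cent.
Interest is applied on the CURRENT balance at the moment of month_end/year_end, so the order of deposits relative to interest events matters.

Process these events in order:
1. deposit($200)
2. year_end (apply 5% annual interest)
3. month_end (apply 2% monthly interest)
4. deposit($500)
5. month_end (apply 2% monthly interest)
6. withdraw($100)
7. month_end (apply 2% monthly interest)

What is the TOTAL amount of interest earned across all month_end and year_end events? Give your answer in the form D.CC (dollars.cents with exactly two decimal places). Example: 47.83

After 1 (deposit($200)): balance=$700.00 total_interest=$0.00
After 2 (year_end (apply 5% annual interest)): balance=$735.00 total_interest=$35.00
After 3 (month_end (apply 2% monthly interest)): balance=$749.70 total_interest=$49.70
After 4 (deposit($500)): balance=$1249.70 total_interest=$49.70
After 5 (month_end (apply 2% monthly interest)): balance=$1274.69 total_interest=$74.69
After 6 (withdraw($100)): balance=$1174.69 total_interest=$74.69
After 7 (month_end (apply 2% monthly interest)): balance=$1198.18 total_interest=$98.18

Answer: 98.18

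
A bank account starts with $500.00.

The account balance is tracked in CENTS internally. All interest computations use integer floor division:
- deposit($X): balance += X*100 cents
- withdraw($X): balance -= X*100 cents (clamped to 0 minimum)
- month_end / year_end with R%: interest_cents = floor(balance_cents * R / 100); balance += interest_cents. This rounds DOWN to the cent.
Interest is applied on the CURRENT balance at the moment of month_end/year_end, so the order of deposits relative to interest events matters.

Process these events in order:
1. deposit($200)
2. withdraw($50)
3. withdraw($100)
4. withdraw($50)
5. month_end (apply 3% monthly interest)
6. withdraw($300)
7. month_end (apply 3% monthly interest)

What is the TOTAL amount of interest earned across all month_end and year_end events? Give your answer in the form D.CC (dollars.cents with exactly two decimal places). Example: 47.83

Answer: 21.45

Derivation:
After 1 (deposit($200)): balance=$700.00 total_interest=$0.00
After 2 (withdraw($50)): balance=$650.00 total_interest=$0.00
After 3 (withdraw($100)): balance=$550.00 total_interest=$0.00
After 4 (withdraw($50)): balance=$500.00 total_interest=$0.00
After 5 (month_end (apply 3% monthly interest)): balance=$515.00 total_interest=$15.00
After 6 (withdraw($300)): balance=$215.00 total_interest=$15.00
After 7 (month_end (apply 3% monthly interest)): balance=$221.45 total_interest=$21.45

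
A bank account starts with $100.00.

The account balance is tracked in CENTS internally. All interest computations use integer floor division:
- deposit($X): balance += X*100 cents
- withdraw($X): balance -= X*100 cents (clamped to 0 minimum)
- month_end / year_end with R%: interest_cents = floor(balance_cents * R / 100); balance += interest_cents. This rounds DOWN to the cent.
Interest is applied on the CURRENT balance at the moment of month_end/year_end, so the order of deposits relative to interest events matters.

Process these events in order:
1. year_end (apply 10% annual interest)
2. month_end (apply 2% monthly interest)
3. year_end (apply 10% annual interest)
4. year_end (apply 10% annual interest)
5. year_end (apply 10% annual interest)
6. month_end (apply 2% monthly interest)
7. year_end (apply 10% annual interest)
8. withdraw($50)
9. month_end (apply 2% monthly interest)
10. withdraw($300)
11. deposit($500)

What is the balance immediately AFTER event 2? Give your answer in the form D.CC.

After 1 (year_end (apply 10% annual interest)): balance=$110.00 total_interest=$10.00
After 2 (month_end (apply 2% monthly interest)): balance=$112.20 total_interest=$12.20

Answer: 112.20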